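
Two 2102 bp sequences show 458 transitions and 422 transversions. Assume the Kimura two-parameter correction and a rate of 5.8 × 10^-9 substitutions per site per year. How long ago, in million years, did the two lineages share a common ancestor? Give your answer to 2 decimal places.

P = 458/2102 ≈ 0.217888 and Q = 422/2102 ≈ 0.200761.
Under the Kimura two-parameter model, d = −½ ln(1 − 2P − Q) − ¼ ln(1 − 2Q).
1 − 2P − Q = 0.363463, giving −½ ln(0.363463) = 0.506039.
1 − 2Q = 0.598478, giving −¼ ln(0.598478) = 0.128341.
d = 0.506039 + 0.128341 = 0.634380.
Under a molecular clock d = 2μt, so t = d/(2μ) = 0.634380 / (2 × 5.8 × 10^-9) = 54.69 million years.

54.69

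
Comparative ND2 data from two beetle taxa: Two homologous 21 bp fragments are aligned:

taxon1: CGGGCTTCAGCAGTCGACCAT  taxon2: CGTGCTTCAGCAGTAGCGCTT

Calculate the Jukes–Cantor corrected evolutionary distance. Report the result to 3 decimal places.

The sequences differ at 5 of 21 sites (3, 15, 17, 18, 20), so p = 5/21 ≈ 0.238095.
d = −(3/4) ln(1 − 4p/3) = −0.75 ln(1 − 0.31746) = −0.75 ln(0.68254)
  = −0.75 × (-0.381934) = 0.286451 substitutions/site.

0.286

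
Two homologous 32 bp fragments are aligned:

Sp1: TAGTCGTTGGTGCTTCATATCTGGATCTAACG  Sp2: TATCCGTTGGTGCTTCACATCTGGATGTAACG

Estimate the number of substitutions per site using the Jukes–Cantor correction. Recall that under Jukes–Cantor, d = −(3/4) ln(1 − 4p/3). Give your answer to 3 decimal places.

The sequences differ at 4 of 32 sites (3, 4, 18, 27), so p = 4/32 = 0.125.
d = −(3/4) ln(1 − 4p/3) = −0.75 ln(1 − 0.166667) = −0.75 ln(0.833333)
  = −0.75 × (-0.182322) = 0.136742 substitutions/site.

0.137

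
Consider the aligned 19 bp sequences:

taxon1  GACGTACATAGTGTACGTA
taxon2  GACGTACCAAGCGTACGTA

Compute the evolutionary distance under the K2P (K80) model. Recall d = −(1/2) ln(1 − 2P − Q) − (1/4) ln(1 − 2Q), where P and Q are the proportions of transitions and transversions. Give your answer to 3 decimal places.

0.177

Of 19 sites, 1 differences are transitions and 2 are transversions, so P = 1/19 ≈ 0.052632 and Q = 2/19 ≈ 0.105263.
Under the Kimura two-parameter model, d = −½ ln(1 − 2P − Q) − ¼ ln(1 − 2Q).
1 − 2P − Q = 0.789473, giving −½ ln(0.789473) = 0.118195.
1 − 2Q = 0.789474, giving −¼ ln(0.789474) = 0.059097.
d = 0.118195 + 0.059097 = 0.177292.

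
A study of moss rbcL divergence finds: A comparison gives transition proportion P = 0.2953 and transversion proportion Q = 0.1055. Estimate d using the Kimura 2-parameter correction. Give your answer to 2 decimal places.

Under the Kimura two-parameter model, d = −½ ln(1 − 2P − Q) − ¼ ln(1 − 2Q).
1 − 2P − Q = 0.3039, giving −½ ln(0.3039) = 0.595528.
1 − 2Q = 0.789, giving −¼ ln(0.789) = 0.059247.
d = 0.595528 + 0.059247 = 0.654775.

0.65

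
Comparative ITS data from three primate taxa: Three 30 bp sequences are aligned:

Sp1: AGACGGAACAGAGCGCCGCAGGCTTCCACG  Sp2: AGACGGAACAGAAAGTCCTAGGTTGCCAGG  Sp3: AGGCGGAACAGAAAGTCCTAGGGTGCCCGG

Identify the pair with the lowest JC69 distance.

Sp2 and Sp3

Sp1–Sp2: 8/30 differ, p = 0.267, d = 0.330.
Sp1–Sp3: 10/30 differ, p = 0.333, d = 0.441.
Sp2–Sp3: 3/30 differ, p = 0.100, d = 0.107.
The smallest distance is between Sp2 and Sp3.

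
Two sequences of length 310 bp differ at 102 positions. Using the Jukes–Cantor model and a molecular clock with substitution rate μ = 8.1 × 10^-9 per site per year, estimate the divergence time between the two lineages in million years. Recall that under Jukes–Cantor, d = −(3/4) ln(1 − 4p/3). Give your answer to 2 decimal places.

26.74

p = 102/310 ≈ 0.329032.
d = −(3/4) ln(1 − 4p/3) = −0.75 ln(1 − 0.438709) = −0.75 ln(0.561291)
  = −0.75 × (-0.577516) = 0.433137 substitutions/site.
Under a molecular clock d = 2μt, so t = d/(2μ) = 0.433137 / (2 × 8.1 × 10^-9) = 26.74 million years.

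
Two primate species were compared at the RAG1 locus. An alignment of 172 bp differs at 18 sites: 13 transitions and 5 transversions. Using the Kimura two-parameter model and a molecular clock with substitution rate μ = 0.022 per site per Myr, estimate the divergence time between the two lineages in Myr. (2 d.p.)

P = 13/172 ≈ 0.075581 and Q = 5/172 ≈ 0.02907.
Under the Kimura two-parameter model, d = −½ ln(1 − 2P − Q) − ¼ ln(1 − 2Q).
1 − 2P − Q = 0.819768, giving −½ ln(0.819768) = 0.099367.
1 − 2Q = 0.94186, giving −¼ ln(0.94186) = 0.014975.
d = 0.099367 + 0.014975 = 0.114342.
Under a molecular clock d = 2μt, so t = d/(2μ) = 0.114342 / (2 × 0.022) = 2.60 Myr.

2.60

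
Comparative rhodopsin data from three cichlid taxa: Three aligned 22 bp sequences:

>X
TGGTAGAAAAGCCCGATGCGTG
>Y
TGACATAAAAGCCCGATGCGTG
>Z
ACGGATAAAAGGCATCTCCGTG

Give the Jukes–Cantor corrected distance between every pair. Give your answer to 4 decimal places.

X–Y: 3/22 sites differ → p ≈ 0.136364, d = −0.75 ln(1 − 0.181819) = 0.150504 ≈ 0.1505.
X–Z: 9/22 sites differ → p ≈ 0.409091, d = −0.75 ln(1 − 0.545455) = 0.591344 ≈ 0.5913.
Y–Z: 9/22 sites differ → p ≈ 0.409091, d = −0.75 ln(1 − 0.545455) = 0.591344 ≈ 0.5913.

d(X,Y) = 0.1505, d(X,Z) = 0.5913, d(Y,Z) = 0.5913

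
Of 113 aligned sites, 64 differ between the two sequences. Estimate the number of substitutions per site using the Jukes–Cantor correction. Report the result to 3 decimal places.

p = 64/113 ≈ 0.566372.
d = −(3/4) ln(1 − 4p/3) = −0.75 ln(1 − 0.755163) = −0.75 ln(0.244837)
  = −0.75 × (-1.407163) = 1.055372 substitutions/site.

1.055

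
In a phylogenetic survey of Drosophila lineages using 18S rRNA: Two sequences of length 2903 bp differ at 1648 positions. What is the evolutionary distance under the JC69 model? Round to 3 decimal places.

1.061

p = 1648/2903 ≈ 0.567689.
d = −(3/4) ln(1 − 4p/3) = −0.75 ln(1 − 0.756919) = −0.75 ln(0.243081)
  = −0.75 × (-1.414361) = 1.060771 substitutions/site.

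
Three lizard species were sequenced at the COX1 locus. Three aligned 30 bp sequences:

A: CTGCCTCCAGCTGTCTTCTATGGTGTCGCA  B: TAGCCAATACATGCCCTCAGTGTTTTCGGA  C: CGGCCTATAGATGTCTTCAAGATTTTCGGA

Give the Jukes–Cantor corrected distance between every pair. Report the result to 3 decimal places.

A–B: 14/30 sites differ → p ≈ 0.466667, d = −0.75 ln(1 − 0.622223) = 0.730088 ≈ 0.730.
A–C: 10/30 sites differ → p ≈ 0.333333, d = −0.75 ln(1 − 0.444444) = 0.440839 ≈ 0.441.
B–C: 9/30 sites differ → p = 0.3, d = −0.75 ln(1 − 0.4) = 0.383119 ≈ 0.383.

d(A,B) = 0.730, d(A,C) = 0.441, d(B,C) = 0.383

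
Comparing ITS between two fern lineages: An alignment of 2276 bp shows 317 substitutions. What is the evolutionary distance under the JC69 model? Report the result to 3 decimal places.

p = 317/2276 ≈ 0.139279.
d = −(3/4) ln(1 − 4p/3) = −0.75 ln(1 − 0.185705) = −0.75 ln(0.814295)
  = −0.75 × (-0.205433) = 0.154075 substitutions/site.

0.154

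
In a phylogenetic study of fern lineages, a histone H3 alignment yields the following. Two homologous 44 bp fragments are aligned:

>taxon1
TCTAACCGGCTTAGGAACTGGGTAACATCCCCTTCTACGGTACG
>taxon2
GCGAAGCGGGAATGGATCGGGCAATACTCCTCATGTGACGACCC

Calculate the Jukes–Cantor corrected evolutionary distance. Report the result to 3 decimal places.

The sequences differ at 23 of 44 sites, so p = 23/44 ≈ 0.522727.
d = −(3/4) ln(1 − 4p/3) = −0.75 ln(1 − 0.696969) = −0.75 ln(0.303031)
  = −0.75 × (-1.193920) = 0.895440 substitutions/site.

0.895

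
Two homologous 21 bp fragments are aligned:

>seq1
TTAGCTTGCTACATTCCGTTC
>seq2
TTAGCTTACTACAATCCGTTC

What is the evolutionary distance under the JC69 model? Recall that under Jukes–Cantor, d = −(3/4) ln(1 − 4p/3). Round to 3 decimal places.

The sequences differ at 2 of 21 sites (8, 14), so p = 2/21 ≈ 0.095238.
d = −(3/4) ln(1 − 4p/3) = −0.75 ln(1 − 0.126984) = −0.75 ln(0.873016)
  = −0.75 × (-0.135801) = 0.101851 substitutions/site.

0.102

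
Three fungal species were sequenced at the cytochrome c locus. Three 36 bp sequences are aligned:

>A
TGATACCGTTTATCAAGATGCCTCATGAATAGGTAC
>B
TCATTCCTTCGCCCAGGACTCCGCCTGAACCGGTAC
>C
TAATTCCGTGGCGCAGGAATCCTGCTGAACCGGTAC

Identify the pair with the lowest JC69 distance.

A–B: 14/36 differ, p = 0.389, d = 0.548.
A–C: 13/36 differ, p = 0.361, d = 0.493.
B–C: 7/36 differ, p = 0.194, d = 0.225.
The smallest distance is between B and C.

B and C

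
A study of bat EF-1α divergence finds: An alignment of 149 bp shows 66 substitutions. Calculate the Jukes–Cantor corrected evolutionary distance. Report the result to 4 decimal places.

p = 66/149 ≈ 0.442953.
d = −(3/4) ln(1 − 4p/3) = −0.75 ln(1 − 0.590604) = −0.75 ln(0.409396)
  = −0.75 × (-0.893072) = 0.669804 substitutions/site.

0.6698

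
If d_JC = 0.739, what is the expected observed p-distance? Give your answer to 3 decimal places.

0.470

p = (3/4)(1 − e^(−4d/3)) = 0.75 × (1 − e^(-0.985333)) = 0.75 × (1 − 0.373315) = 0.470014.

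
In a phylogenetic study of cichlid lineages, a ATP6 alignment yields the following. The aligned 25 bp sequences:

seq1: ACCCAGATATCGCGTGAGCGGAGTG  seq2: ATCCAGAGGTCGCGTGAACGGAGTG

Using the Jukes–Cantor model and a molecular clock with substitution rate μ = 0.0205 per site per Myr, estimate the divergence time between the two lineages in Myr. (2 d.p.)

The sequences differ at 4 of 25 sites (2, 8, 9, 18), so p = 4/25 = 0.16.
d = −(3/4) ln(1 − 4p/3) = −0.75 ln(1 − 0.213333) = −0.75 ln(0.786667)
  = −0.75 × (-0.239950) = 0.179963 substitutions/site.
Under a molecular clock d = 2μt, so t = d/(2μ) = 0.179963 / (2 × 0.0205) = 4.39 Myr.

4.39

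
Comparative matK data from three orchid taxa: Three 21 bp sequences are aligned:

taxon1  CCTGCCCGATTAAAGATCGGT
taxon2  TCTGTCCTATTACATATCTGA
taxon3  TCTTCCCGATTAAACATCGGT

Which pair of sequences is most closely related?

taxon1 and taxon3

taxon1–taxon2: 7/21 differ, p = 0.333, d = 0.441.
taxon1–taxon3: 3/21 differ, p = 0.143, d = 0.158.
taxon2–taxon3: 7/21 differ, p = 0.333, d = 0.441.
The smallest distance is between taxon1 and taxon3.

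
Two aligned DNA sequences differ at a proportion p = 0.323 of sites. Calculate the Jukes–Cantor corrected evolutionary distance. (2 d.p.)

d = −(3/4) ln(1 − 4p/3) = −0.75 ln(1 − 0.430667) = −0.75 ln(0.569333)
  = −0.75 × (-0.563290) = 0.422468 substitutions/site.

0.42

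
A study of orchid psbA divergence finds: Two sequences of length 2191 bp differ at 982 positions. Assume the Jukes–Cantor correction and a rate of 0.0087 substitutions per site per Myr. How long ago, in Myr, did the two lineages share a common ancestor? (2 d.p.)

p = 982/2191 ≈ 0.448197.
d = −(3/4) ln(1 − 4p/3) = −0.75 ln(1 − 0.597596) = −0.75 ln(0.402404)
  = −0.75 × (-0.910299) = 0.682724 substitutions/site.
Under a molecular clock d = 2μt, so t = d/(2μ) = 0.682724 / (2 × 0.0087) = 39.24 Myr.

39.24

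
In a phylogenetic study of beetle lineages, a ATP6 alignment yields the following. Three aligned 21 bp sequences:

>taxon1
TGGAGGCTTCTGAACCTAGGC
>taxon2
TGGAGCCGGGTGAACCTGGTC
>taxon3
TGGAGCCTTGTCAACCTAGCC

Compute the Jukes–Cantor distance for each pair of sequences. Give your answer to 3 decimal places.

taxon1–taxon2: 6/21 sites differ → p ≈ 0.285714, d = −0.75 ln(1 − 0.380952) = 0.359679 ≈ 0.360.
taxon1–taxon3: 4/21 sites differ → p ≈ 0.190476, d = −0.75 ln(1 − 0.253968) = 0.219740 ≈ 0.220.
taxon2–taxon3: 5/21 sites differ → p ≈ 0.238095, d = −0.75 ln(1 − 0.31746) = 0.286451 ≈ 0.286.

d(taxon1,taxon2) = 0.360, d(taxon1,taxon3) = 0.220, d(taxon2,taxon3) = 0.286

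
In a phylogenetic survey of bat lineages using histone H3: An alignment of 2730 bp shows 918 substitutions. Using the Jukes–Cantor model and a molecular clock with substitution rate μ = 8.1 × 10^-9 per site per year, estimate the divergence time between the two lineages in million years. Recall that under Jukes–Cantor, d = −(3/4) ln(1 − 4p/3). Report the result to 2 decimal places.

27.54

p = 918/2730 ≈ 0.336264.
d = −(3/4) ln(1 − 4p/3) = −0.75 ln(1 − 0.448352) = −0.75 ln(0.551648)
  = −0.75 × (-0.594845) = 0.446134 substitutions/site.
Under a molecular clock d = 2μt, so t = d/(2μ) = 0.446134 / (2 × 8.1 × 10^-9) = 27.54 million years.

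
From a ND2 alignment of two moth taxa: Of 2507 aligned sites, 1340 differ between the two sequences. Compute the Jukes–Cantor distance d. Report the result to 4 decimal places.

0.9353

p = 1340/2507 ≈ 0.534503.
d = −(3/4) ln(1 − 4p/3) = −0.75 ln(1 − 0.712671) = −0.75 ln(0.287329)
  = −0.75 × (-1.247127) = 0.935345 substitutions/site.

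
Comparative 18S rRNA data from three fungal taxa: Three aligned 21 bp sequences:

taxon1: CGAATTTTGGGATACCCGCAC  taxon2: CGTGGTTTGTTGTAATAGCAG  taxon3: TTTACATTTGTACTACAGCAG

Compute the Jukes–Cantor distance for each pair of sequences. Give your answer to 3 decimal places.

d(taxon1,taxon2) = 0.756, d(taxon1,taxon3) = 1.076, d(taxon2,taxon3) = 0.899

taxon1–taxon2: 10/21 sites differ → p ≈ 0.47619, d = −0.75 ln(1 − 0.63492) = 0.755729 ≈ 0.756.
taxon1–taxon3: 12/21 sites differ → p ≈ 0.571429, d = −0.75 ln(1 − 0.761905) = 1.076314 ≈ 1.076.
taxon2–taxon3: 11/21 sites differ → p ≈ 0.52381, d = −0.75 ln(1 − 0.698413) = 0.899023 ≈ 0.899.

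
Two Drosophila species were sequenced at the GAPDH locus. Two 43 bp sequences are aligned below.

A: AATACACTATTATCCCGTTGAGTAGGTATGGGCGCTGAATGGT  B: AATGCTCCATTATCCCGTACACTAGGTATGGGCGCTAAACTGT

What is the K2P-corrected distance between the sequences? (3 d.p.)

0.246

Of 43 sites, 4 differences are transitions and 5 are transversions, so P = 4/43 ≈ 0.093023 and Q = 5/43 ≈ 0.116279.
Under the Kimura two-parameter model, d = −½ ln(1 − 2P − Q) − ¼ ln(1 − 2Q).
1 − 2P − Q = 0.697675, giving −½ ln(0.697675) = 0.180001.
1 − 2Q = 0.767442, giving −¼ ln(0.767442) = 0.066173.
d = 0.180001 + 0.066173 = 0.246174.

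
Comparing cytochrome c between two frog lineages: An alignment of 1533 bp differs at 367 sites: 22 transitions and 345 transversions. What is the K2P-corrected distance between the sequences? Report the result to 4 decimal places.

0.2959

P = 22/1533 ≈ 0.014351 and Q = 345/1533 ≈ 0.225049.
Under the Kimura two-parameter model, d = −½ ln(1 − 2P − Q) − ¼ ln(1 − 2Q).
1 − 2P − Q = 0.746249, giving −½ ln(0.746249) = 0.146348.
1 − 2Q = 0.549902, giving −¼ ln(0.549902) = 0.149504.
d = 0.146348 + 0.149504 = 0.295852.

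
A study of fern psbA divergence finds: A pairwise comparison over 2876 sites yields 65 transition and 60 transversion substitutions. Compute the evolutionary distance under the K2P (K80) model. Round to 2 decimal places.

P = 65/2876 ≈ 0.022601 and Q = 60/2876 ≈ 0.020862.
Under the Kimura two-parameter model, d = −½ ln(1 − 2P − Q) − ¼ ln(1 − 2Q).
1 − 2P − Q = 0.933936, giving −½ ln(0.933936) = 0.034174.
1 − 2Q = 0.958276, giving −¼ ln(0.958276) = 0.010655.
d = 0.034174 + 0.010655 = 0.044829.

0.04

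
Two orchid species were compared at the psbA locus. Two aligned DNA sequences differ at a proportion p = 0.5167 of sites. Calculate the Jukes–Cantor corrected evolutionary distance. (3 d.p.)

d = −(3/4) ln(1 − 4p/3) = −0.75 ln(1 − 0.688933) = −0.75 ln(0.311067)
  = −0.75 × (-1.167747) = 0.875810 substitutions/site.

0.876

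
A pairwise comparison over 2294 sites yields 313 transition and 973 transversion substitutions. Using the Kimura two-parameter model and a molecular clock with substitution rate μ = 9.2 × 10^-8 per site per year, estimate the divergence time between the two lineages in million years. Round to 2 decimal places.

P = 313/2294 ≈ 0.136443 and Q = 973/2294 ≈ 0.42415.
Under the Kimura two-parameter model, d = −½ ln(1 − 2P − Q) − ¼ ln(1 − 2Q).
1 − 2P − Q = 0.302964, giving −½ ln(0.302964) = 0.597071.
1 − 2Q = 0.1517, giving −¼ ln(0.1517) = 0.471463.
d = 0.597071 + 0.471463 = 1.068534.
Under a molecular clock d = 2μt, so t = d/(2μ) = 1.068534 / (2 × 9.2 × 10^-8) = 5.81 million years.

5.81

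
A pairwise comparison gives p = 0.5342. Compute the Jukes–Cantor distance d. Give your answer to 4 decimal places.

d = −(3/4) ln(1 − 4p/3) = −0.75 ln(1 − 0.712267) = −0.75 ln(0.287733)
  = −0.75 × (-1.245722) = 0.934292 substitutions/site.

0.9343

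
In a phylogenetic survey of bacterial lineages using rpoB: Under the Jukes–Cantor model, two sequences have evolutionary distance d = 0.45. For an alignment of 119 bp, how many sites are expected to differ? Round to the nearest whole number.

40

Invert JC69: p = (3/4)(1 − e^(−4d/3)) = 0.75 × (1 − e^(-0.6)) = 0.75 × (1 − 0.548812) = 0.338391.
Expected differing sites = pL ≈ 0.338391 × 119 = 40.268529 ≈ 40.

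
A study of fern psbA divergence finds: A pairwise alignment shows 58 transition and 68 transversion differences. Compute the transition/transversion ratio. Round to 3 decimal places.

0.853

R = 58/68 = 0.852941… ≈ 0.853 (to 3 d.p.).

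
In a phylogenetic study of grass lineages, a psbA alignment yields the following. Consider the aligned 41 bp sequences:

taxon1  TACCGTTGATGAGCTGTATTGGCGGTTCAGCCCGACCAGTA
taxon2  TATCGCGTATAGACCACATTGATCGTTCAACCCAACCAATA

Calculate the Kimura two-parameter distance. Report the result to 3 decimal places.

0.654

Of 41 sites, 13 differences are transitions and 3 are transversions, so P = 13/41 ≈ 0.317073 and Q = 3/41 ≈ 0.073171.
Under the Kimura two-parameter model, d = −½ ln(1 − 2P − Q) − ¼ ln(1 − 2Q).
1 − 2P − Q = 0.292683, giving −½ ln(0.292683) = 0.614333.
1 − 2Q = 0.853658, giving −¼ ln(0.853658) = 0.039556.
d = 0.614333 + 0.039556 = 0.653889.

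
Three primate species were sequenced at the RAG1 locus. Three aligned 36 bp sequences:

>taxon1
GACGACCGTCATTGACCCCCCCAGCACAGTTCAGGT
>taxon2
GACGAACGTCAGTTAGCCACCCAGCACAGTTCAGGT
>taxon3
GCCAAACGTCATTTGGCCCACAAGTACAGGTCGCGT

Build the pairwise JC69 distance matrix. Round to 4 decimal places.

taxon1–taxon2: 5/36 sites differ → p ≈ 0.138889, d = −0.75 ln(1 − 0.185185) = 0.153596 ≈ 0.1536.
taxon1–taxon3: 12/36 sites differ → p ≈ 0.333333, d = −0.75 ln(1 − 0.444444) = 0.440839 ≈ 0.4408.
taxon2–taxon3: 11/36 sites differ → p ≈ 0.305556, d = −0.75 ln(1 − 0.407408) = 0.392437 ≈ 0.3924.

d(taxon1,taxon2) = 0.1536, d(taxon1,taxon3) = 0.4408, d(taxon2,taxon3) = 0.3924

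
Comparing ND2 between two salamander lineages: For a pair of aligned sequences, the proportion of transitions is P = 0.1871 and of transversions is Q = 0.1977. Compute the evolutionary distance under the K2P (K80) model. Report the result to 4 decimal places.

0.5500

Under the Kimura two-parameter model, d = −½ ln(1 − 2P − Q) − ¼ ln(1 − 2Q).
1 − 2P − Q = 0.4281, giving −½ ln(0.4281) = 0.424199.
1 − 2Q = 0.6046, giving −¼ ln(0.6046) = 0.125797.
d = 0.424199 + 0.125797 = 0.549996.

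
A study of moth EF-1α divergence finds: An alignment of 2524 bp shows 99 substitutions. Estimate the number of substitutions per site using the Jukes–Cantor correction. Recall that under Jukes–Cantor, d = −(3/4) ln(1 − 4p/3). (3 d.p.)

p = 99/2524 ≈ 0.039223.
d = −(3/4) ln(1 − 4p/3) = −0.75 ln(1 − 0.052297) = −0.75 ln(0.947703)
  = −0.75 × (-0.053714) = 0.040286 substitutions/site.

0.040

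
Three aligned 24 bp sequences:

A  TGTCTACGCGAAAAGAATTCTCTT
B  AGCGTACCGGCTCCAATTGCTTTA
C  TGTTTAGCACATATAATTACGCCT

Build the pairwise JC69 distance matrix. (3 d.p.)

d(A,B) = 1.128, d(A,C) = 0.824, d(B,C) = 1.128

A–B: 14/24 sites differ → p ≈ 0.583333, d = −0.75 ln(1 − 0.777777) = 1.128055 ≈ 1.128.
A–C: 12/24 sites differ → p = 0.5, d = −0.75 ln(1 − 0.666667) = 0.823960 ≈ 0.824.
B–C: 14/24 sites differ → p ≈ 0.583333, d = −0.75 ln(1 − 0.777777) = 1.128055 ≈ 1.128.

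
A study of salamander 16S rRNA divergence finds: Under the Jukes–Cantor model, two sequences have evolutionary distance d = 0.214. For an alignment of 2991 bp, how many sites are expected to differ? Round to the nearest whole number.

Invert JC69: p = (3/4)(1 − e^(−4d/3)) = 0.75 × (1 − e^(-0.285333)) = 0.75 × (1 − 0.751764) = 0.186177.
Expected differing sites = pL ≈ 0.186177 × 2991 = 556.855407 ≈ 557.

557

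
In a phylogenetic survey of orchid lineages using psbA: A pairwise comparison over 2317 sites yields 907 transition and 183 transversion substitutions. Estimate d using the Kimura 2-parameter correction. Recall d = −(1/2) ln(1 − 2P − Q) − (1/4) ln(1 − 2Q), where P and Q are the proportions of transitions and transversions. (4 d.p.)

1.0328

P = 907/2317 ≈ 0.391454 and Q = 183/2317 ≈ 0.078981.
Under the Kimura two-parameter model, d = −½ ln(1 − 2P − Q) − ¼ ln(1 − 2Q).
1 − 2P − Q = 0.138111, giving −½ ln(0.138111) = 0.989849.
1 − 2Q = 0.842038, giving −¼ ln(0.842038) = 0.042983.
d = 0.989849 + 0.042983 = 1.032832.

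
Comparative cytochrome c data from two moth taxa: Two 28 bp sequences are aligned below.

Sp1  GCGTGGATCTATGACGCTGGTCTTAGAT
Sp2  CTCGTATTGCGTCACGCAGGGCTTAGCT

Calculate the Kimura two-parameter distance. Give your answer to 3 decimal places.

0.828

Of 28 sites, 4 differences are transitions and 10 are transversions, so P = 4/28 ≈ 0.142857 and Q = 10/28 ≈ 0.357143.
Under the Kimura two-parameter model, d = −½ ln(1 − 2P − Q) − ¼ ln(1 − 2Q).
1 − 2P − Q = 0.357143, giving −½ ln(0.357143) = 0.514810.
1 − 2Q = 0.285714, giving −¼ ln(0.285714) = 0.313191.
d = 0.514810 + 0.313191 = 0.828001.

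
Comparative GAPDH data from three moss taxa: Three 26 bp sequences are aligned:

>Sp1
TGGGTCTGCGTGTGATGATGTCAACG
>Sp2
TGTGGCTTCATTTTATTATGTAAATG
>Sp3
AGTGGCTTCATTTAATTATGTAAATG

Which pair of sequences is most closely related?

Sp1–Sp2: 9/26 differ, p = 0.346, d = 0.464.
Sp1–Sp3: 10/26 differ, p = 0.385, d = 0.539.
Sp2–Sp3: 2/26 differ, p = 0.077, d = 0.081.
The smallest distance is between Sp2 and Sp3.

Sp2 and Sp3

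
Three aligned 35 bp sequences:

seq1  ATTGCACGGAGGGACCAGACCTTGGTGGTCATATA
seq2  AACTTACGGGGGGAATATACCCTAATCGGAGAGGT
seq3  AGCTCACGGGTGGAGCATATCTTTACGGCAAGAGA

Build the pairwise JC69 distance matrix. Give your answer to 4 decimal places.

seq1–seq2: 19/35 sites differ → p ≈ 0.542857, d = −0.75 ln(1 − 0.723809) = 0.964997 ≈ 0.9650.
seq1–seq3: 15/35 sites differ → p ≈ 0.428571, d = −0.75 ln(1 − 0.571428) = 0.635472 ≈ 0.6355.
seq2–seq3: 15/35 sites differ → p ≈ 0.428571, d = −0.75 ln(1 − 0.571428) = 0.635472 ≈ 0.6355.

d(seq1,seq2) = 0.9650, d(seq1,seq3) = 0.6355, d(seq2,seq3) = 0.6355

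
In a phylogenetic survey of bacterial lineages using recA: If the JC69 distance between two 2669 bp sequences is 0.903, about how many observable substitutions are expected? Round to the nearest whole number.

1401

Invert JC69: p = (3/4)(1 − e^(−4d/3)) = 0.75 × (1 − e^(-1.204)) = 0.75 × (1 − 0.299992) = 0.525006.
Expected differing sites = pL ≈ 0.525006 × 2669 = 1401.241014 ≈ 1401.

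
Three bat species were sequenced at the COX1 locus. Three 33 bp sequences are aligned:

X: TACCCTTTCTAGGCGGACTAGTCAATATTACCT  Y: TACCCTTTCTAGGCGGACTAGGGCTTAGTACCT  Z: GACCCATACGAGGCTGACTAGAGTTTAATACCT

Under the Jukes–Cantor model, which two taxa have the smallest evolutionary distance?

X and Y

X–Y: 5/33 differ, p = 0.152, d = 0.169.
X–Z: 10/33 differ, p = 0.303, d = 0.388.
Y–Z: 8/33 differ, p = 0.242, d = 0.293.
The smallest distance is between X and Y.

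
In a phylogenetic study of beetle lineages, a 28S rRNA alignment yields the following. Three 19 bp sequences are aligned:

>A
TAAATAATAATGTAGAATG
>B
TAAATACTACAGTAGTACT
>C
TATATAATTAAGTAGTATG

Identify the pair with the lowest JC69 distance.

A and C

A–B: 6/19 differ, p = 0.316, d = 0.410.
A–C: 4/19 differ, p = 0.211, d = 0.247.
B–C: 6/19 differ, p = 0.316, d = 0.410.
The smallest distance is between A and C.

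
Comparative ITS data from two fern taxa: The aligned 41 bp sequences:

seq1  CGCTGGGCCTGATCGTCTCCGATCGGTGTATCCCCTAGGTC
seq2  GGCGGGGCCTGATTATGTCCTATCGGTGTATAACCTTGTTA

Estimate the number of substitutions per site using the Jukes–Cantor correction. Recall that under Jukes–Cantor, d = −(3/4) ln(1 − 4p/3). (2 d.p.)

0.33

The sequences differ at 11 of 41 sites, so p = 11/41 ≈ 0.268293.
d = −(3/4) ln(1 − 4p/3) = −0.75 ln(1 − 0.357724) = −0.75 ln(0.642276)
  = −0.75 × (-0.442737) = 0.332053 substitutions/site.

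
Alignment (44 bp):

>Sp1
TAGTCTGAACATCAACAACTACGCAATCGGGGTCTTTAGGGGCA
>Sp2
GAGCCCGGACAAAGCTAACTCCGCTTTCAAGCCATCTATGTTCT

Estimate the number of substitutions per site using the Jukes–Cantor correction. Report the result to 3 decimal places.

The sequences differ at 22 of 44 sites, so p = 22/44 = 0.5.
d = −(3/4) ln(1 − 4p/3) = −0.75 ln(1 − 0.666667) = −0.75 ln(0.333333)
  = −0.75 × (-1.098613) = 0.823960 substitutions/site.

0.824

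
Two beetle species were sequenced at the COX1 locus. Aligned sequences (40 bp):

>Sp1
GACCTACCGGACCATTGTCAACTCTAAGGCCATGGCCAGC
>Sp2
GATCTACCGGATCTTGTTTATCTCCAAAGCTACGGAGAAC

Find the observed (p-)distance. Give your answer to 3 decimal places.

The sequences differ at 14 of 40 positions.
p = 14/40 = 0.350.

0.350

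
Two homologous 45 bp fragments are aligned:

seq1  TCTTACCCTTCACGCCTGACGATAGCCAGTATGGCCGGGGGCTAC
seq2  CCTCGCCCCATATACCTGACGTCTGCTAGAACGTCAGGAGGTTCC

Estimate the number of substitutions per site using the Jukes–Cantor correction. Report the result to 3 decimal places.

0.621

The sequences differ at 19 of 45 sites, so p = 19/45 ≈ 0.422222.
d = −(3/4) ln(1 − 4p/3) = −0.75 ln(1 − 0.562963) = −0.75 ln(0.437037)
  = −0.75 × (-0.827737) = 0.620803 substitutions/site.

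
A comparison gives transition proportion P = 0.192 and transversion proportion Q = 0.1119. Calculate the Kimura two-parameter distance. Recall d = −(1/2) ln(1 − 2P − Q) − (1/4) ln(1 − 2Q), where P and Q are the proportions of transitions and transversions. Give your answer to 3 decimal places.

0.406

Under the Kimura two-parameter model, d = −½ ln(1 − 2P − Q) − ¼ ln(1 − 2Q).
1 − 2P − Q = 0.5041, giving −½ ln(0.5041) = 0.342490.
1 − 2Q = 0.7762, giving −¼ ln(0.7762) = 0.063336.
d = 0.342490 + 0.063336 = 0.405826.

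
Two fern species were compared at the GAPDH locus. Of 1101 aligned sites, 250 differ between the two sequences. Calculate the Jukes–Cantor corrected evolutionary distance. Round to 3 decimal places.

0.270

p = 250/1101 ≈ 0.227066.
d = −(3/4) ln(1 − 4p/3) = −0.75 ln(1 − 0.302755) = −0.75 ln(0.697245)
  = −0.75 × (-0.360618) = 0.270464 substitutions/site.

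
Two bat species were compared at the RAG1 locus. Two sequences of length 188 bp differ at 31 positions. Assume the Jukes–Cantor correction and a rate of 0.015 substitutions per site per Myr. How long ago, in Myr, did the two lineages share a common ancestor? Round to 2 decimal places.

6.21

p = 31/188 ≈ 0.164894.
d = −(3/4) ln(1 − 4p/3) = −0.75 ln(1 − 0.219859) = −0.75 ln(0.780141)
  = −0.75 × (-0.248281) = 0.186211 substitutions/site.
Under a molecular clock d = 2μt, so t = d/(2μ) = 0.186211 / (2 × 0.015) = 6.21 Myr.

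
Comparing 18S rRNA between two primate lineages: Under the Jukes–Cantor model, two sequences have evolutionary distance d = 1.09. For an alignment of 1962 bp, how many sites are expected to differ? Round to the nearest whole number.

Invert JC69: p = (3/4)(1 − e^(−4d/3)) = 0.75 × (1 − e^(-1.453333)) = 0.75 × (1 − 0.233790) = 0.574658.
Expected differing sites = pL ≈ 0.574658 × 1962 = 1127.478996 ≈ 1127.

1127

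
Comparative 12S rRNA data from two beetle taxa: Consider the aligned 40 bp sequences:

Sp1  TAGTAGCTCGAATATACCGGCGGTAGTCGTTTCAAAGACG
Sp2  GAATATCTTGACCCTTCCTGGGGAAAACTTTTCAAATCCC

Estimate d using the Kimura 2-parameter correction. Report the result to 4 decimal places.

0.6347

Of 40 sites, 4 differences are transitions and 13 are transversions, so P = 4/40 = 0.1 and Q = 13/40 = 0.325.
Under the Kimura two-parameter model, d = −½ ln(1 − 2P − Q) − ¼ ln(1 − 2Q).
1 − 2P − Q = 0.475, giving −½ ln(0.475) = 0.372220.
1 − 2Q = 0.35, giving −¼ ln(0.35) = 0.262456.
d = 0.372220 + 0.262456 = 0.634676.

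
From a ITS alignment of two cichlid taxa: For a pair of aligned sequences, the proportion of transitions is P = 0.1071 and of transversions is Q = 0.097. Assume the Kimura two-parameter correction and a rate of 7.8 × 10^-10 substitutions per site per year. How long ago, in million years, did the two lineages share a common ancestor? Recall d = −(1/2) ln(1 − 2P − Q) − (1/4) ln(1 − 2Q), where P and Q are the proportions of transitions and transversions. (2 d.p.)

154.05

Under the Kimura two-parameter model, d = −½ ln(1 − 2P − Q) − ¼ ln(1 − 2Q).
1 − 2P − Q = 0.6888, giving −½ ln(0.6888) = 0.186402.
1 − 2Q = 0.806, giving −¼ ln(0.806) = 0.053918.
d = 0.186402 + 0.053918 = 0.240320.
Under a molecular clock d = 2μt, so t = d/(2μ) = 0.240320 / (2 × 7.8 × 10^-10) = 154.05 million years.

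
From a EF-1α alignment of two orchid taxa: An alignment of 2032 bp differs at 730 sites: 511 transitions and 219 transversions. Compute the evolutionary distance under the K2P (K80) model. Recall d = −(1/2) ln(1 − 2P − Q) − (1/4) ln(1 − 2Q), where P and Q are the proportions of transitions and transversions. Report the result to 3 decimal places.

P = 511/2032 ≈ 0.251476 and Q = 219/2032 ≈ 0.107776.
Under the Kimura two-parameter model, d = −½ ln(1 − 2P − Q) − ¼ ln(1 − 2Q).
1 − 2P − Q = 0.389272, giving −½ ln(0.389272) = 0.471738.
1 − 2Q = 0.784448, giving −¼ ln(0.784448) = 0.060694.
d = 0.471738 + 0.060694 = 0.532432.

0.532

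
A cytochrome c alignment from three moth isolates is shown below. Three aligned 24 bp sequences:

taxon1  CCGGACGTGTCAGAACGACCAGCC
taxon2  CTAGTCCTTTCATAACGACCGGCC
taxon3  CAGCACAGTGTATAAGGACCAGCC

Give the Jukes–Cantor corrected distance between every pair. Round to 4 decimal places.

d(taxon1,taxon2) = 0.3694, d(taxon1,taxon3) = 0.5199, d(taxon2,taxon3) = 0.6082

taxon1–taxon2: 7/24 sites differ → p ≈ 0.291667, d = −0.75 ln(1 − 0.388889) = 0.369358 ≈ 0.3694.
taxon1–taxon3: 9/24 sites differ → p = 0.375, d = −0.75 ln(1 − 0.5) = 0.519860 ≈ 0.5199.
taxon2–taxon3: 10/24 sites differ → p ≈ 0.416667, d = −0.75 ln(1 − 0.555556) = 0.608198 ≈ 0.6082.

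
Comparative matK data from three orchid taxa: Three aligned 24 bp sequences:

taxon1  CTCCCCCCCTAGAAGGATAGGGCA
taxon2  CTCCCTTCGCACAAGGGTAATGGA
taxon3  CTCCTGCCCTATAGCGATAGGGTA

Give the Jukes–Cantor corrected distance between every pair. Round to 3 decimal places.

d(taxon1,taxon2) = 0.520, d(taxon1,taxon3) = 0.304, d(taxon2,taxon3) = 0.824

taxon1–taxon2: 9/24 sites differ → p = 0.375, d = −0.75 ln(1 − 0.5) = 0.519860 ≈ 0.520.
taxon1–taxon3: 6/24 sites differ → p = 0.25, d = −0.75 ln(1 − 0.333333) = 0.304098 ≈ 0.304.
taxon2–taxon3: 12/24 sites differ → p = 0.5, d = −0.75 ln(1 − 0.666667) = 0.823960 ≈ 0.824.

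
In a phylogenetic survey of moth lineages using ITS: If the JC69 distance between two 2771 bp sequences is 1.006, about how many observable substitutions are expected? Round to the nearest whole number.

Invert JC69: p = (3/4)(1 − e^(−4d/3)) = 0.75 × (1 − e^(-1.341333)) = 0.75 × (1 − 0.261497) = 0.553877.
Expected differing sites = pL ≈ 0.553877 × 2771 = 1534.793167 ≈ 1535.

1535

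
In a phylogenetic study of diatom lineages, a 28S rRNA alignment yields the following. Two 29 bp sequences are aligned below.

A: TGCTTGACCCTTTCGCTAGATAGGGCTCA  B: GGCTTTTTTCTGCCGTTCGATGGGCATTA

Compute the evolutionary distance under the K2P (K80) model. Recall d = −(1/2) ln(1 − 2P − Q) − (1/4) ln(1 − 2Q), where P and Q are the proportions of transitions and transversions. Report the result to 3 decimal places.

0.697

Of 29 sites, 6 differences are transitions and 7 are transversions, so P = 6/29 ≈ 0.206897 and Q = 7/29 ≈ 0.241379.
Under the Kimura two-parameter model, d = −½ ln(1 − 2P − Q) − ¼ ln(1 − 2Q).
1 − 2P − Q = 0.344827, giving −½ ln(0.344827) = 0.532356.
1 − 2Q = 0.517242, giving −¼ ln(0.517242) = 0.164811.
d = 0.532356 + 0.164811 = 0.697167.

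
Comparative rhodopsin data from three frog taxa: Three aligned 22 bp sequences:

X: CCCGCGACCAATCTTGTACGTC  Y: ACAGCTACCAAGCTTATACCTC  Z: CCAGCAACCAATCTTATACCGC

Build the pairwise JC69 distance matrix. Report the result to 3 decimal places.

X–Y: 6/22 sites differ → p ≈ 0.272727, d = −0.75 ln(1 − 0.363636) = 0.338988 ≈ 0.339.
X–Z: 5/22 sites differ → p ≈ 0.227273, d = −0.75 ln(1 − 0.303031) = 0.270761 ≈ 0.271.
Y–Z: 4/22 sites differ → p ≈ 0.181818, d = −0.75 ln(1 − 0.242424) = 0.208224 ≈ 0.208.

d(X,Y) = 0.339, d(X,Z) = 0.271, d(Y,Z) = 0.208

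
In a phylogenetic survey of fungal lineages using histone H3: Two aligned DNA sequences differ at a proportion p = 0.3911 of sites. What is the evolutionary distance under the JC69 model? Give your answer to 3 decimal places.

d = −(3/4) ln(1 − 4p/3) = −0.75 ln(1 − 0.521467) = −0.75 ln(0.478533)
  = −0.75 × (-0.737030) = 0.552773 substitutions/site.

0.553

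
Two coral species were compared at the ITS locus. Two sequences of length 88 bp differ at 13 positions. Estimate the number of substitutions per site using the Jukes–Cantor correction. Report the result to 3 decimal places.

p = 13/88 ≈ 0.147727.
d = −(3/4) ln(1 − 4p/3) = −0.75 ln(1 − 0.196969) = −0.75 ln(0.803031)
  = −0.75 × (-0.219362) = 0.164522 substitutions/site.

0.165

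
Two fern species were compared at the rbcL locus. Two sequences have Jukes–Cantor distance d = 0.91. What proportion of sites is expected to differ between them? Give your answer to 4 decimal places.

p = (3/4)(1 − e^(−4d/3)) = 0.75 × (1 − e^(-1.213333)) = 0.75 × (1 − 0.297205) = 0.527096.

0.5271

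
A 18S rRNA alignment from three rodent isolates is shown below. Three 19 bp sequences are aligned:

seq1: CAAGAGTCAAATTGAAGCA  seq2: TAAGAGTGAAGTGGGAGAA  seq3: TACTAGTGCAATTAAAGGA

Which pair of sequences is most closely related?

seq1–seq2: 6/19 differ, p = 0.316, d = 0.410.
seq1–seq3: 7/19 differ, p = 0.368, d = 0.507.
seq2–seq3: 8/19 differ, p = 0.421, d = 0.618.
The smallest distance is between seq1 and seq2.

seq1 and seq2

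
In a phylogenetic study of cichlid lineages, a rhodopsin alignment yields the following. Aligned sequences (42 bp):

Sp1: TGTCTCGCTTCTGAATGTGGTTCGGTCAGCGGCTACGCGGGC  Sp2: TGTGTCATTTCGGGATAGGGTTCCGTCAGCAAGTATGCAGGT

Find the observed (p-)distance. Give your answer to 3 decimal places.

The sequences differ at 14 of 42 positions.
p = 14/42 = 0.333333… ≈ 0.333 (to 3 d.p.).

0.333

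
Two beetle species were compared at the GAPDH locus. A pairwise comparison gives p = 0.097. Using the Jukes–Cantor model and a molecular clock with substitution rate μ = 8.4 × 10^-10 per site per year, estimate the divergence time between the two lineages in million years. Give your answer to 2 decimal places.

61.83

d = −(3/4) ln(1 − 4p/3) = −0.75 ln(1 − 0.129333) = −0.75 ln(0.870667)
  = −0.75 × (-0.138496) = 0.103872 substitutions/site.
Under a molecular clock d = 2μt, so t = d/(2μ) = 0.103872 / (2 × 8.4 × 10^-10) = 61.83 million years.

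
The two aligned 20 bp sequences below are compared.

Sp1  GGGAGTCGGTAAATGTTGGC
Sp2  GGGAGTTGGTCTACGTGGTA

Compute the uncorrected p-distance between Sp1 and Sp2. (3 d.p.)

0.350

The sequences differ at 7 of 20 positions (sites 7, 11, 12, 14, 17, 19, 20).
p = 7/20 = 0.350.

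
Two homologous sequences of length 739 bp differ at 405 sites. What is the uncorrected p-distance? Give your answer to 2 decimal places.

p = 405/739 = 0.548037… ≈ 0.55 (to 2 d.p.).

0.55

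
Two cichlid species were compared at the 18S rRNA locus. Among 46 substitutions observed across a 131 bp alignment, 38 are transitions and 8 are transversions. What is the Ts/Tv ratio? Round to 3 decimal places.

R = 38/8 = 4.750.

4.750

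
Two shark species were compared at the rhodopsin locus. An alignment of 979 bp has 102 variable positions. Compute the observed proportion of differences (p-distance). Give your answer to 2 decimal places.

p = 102/979 = 0.104187… ≈ 0.10 (to 2 d.p.).

0.10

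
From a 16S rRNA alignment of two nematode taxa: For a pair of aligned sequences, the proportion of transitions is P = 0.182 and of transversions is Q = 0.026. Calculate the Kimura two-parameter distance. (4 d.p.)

0.2605

Under the Kimura two-parameter model, d = −½ ln(1 − 2P − Q) − ¼ ln(1 − 2Q).
1 − 2P − Q = 0.61, giving −½ ln(0.61) = 0.247148.
1 − 2Q = 0.948, giving −¼ ln(0.948) = 0.013350.
d = 0.247148 + 0.013350 = 0.260498.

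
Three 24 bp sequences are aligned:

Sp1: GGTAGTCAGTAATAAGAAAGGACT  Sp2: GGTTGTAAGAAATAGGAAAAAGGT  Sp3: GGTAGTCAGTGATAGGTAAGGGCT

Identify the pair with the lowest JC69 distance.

Sp1–Sp2: 8/24 differ, p = 0.333, d = 0.441.
Sp1–Sp3: 4/24 differ, p = 0.167, d = 0.188.
Sp2–Sp3: 8/24 differ, p = 0.333, d = 0.441.
The smallest distance is between Sp1 and Sp3.

Sp1 and Sp3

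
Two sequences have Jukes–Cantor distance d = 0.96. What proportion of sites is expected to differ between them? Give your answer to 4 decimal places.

p = (3/4)(1 − e^(−4d/3)) = 0.75 × (1 − e^(-1.28)) = 0.75 × (1 − 0.278037) = 0.541472.

0.5415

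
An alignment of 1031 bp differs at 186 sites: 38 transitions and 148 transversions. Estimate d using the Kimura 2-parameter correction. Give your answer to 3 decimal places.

P = 38/1031 ≈ 0.036857 and Q = 148/1031 ≈ 0.14355.
Under the Kimura two-parameter model, d = −½ ln(1 − 2P − Q) − ¼ ln(1 − 2Q).
1 − 2P − Q = 0.782736, giving −½ ln(0.782736) = 0.122480.
1 − 2Q = 0.7129, giving −¼ ln(0.7129) = 0.084604.
d = 0.122480 + 0.084604 = 0.207084.

0.207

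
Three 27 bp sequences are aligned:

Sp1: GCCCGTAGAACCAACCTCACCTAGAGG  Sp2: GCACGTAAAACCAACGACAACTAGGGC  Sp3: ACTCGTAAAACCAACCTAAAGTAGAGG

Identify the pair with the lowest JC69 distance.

Sp1 and Sp3

Sp1–Sp2: 7/27 differ, p = 0.259, d = 0.318.
Sp1–Sp3: 6/27 differ, p = 0.222, d = 0.264.
Sp2–Sp3: 8/27 differ, p = 0.296, d = 0.377.
The smallest distance is between Sp1 and Sp3.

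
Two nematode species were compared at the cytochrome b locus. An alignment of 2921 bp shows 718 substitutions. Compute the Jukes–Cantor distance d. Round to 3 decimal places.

0.298

p = 718/2921 ≈ 0.245806.
d = −(3/4) ln(1 − 4p/3) = −0.75 ln(1 − 0.327741) = −0.75 ln(0.672259)
  = −0.75 × (-0.397112) = 0.297834 substitutions/site.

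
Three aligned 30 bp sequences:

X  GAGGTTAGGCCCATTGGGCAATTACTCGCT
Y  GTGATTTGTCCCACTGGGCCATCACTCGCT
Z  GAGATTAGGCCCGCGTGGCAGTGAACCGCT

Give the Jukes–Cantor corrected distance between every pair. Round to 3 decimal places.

d(X,Y) = 0.280, d(X,Z) = 0.383, d(Y,Z) = 0.503

X–Y: 7/30 sites differ → p ≈ 0.233333, d = −0.75 ln(1 − 0.311111) = 0.279506 ≈ 0.280.
X–Z: 9/30 sites differ → p = 0.3, d = −0.75 ln(1 − 0.4) = 0.383119 ≈ 0.383.
Y–Z: 11/30 sites differ → p ≈ 0.366667, d = −0.75 ln(1 − 0.488889) = 0.503376 ≈ 0.503.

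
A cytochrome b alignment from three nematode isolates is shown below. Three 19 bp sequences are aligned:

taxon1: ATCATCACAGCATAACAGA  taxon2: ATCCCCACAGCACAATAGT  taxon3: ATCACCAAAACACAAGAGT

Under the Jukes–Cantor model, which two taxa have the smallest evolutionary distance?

taxon1–taxon2: 5/19 differ, p = 0.263, d = 0.324.
taxon1–taxon3: 6/19 differ, p = 0.316, d = 0.410.
taxon2–taxon3: 4/19 differ, p = 0.211, d = 0.247.
The smallest distance is between taxon2 and taxon3.

taxon2 and taxon3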